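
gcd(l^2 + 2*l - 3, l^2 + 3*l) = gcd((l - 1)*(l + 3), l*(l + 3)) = l + 3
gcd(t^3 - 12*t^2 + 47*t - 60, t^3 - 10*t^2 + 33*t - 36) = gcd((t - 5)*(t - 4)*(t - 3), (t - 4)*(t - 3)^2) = t^2 - 7*t + 12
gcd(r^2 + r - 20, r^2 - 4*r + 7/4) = 1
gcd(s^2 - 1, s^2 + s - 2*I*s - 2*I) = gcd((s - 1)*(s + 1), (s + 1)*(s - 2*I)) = s + 1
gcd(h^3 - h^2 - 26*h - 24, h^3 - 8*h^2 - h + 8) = h + 1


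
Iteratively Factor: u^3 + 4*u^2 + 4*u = (u)*(u^2 + 4*u + 4) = u*(u + 2)*(u + 2)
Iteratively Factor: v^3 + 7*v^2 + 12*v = (v + 4)*(v^2 + 3*v) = (v + 3)*(v + 4)*(v)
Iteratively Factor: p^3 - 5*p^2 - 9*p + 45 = (p - 3)*(p^2 - 2*p - 15) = (p - 3)*(p + 3)*(p - 5)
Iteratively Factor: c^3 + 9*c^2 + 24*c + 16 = (c + 4)*(c^2 + 5*c + 4) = (c + 4)^2*(c + 1)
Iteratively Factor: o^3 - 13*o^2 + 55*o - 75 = (o - 5)*(o^2 - 8*o + 15) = (o - 5)*(o - 3)*(o - 5)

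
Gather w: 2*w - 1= 2*w - 1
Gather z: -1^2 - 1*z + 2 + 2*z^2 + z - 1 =2*z^2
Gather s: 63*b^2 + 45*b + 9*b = 63*b^2 + 54*b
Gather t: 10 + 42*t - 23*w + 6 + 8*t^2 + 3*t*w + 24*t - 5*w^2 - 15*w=8*t^2 + t*(3*w + 66) - 5*w^2 - 38*w + 16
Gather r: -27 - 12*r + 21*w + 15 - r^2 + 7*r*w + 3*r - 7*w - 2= -r^2 + r*(7*w - 9) + 14*w - 14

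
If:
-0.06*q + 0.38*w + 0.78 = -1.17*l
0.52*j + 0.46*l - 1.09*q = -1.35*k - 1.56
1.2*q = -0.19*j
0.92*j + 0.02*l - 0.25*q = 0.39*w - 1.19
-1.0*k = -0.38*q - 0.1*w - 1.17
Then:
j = -4.87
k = 0.58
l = 2.24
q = 0.77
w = -8.82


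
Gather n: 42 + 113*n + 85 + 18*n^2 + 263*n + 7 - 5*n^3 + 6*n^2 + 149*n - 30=-5*n^3 + 24*n^2 + 525*n + 104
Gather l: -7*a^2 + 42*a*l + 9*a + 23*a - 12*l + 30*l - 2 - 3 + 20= -7*a^2 + 32*a + l*(42*a + 18) + 15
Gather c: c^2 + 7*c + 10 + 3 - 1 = c^2 + 7*c + 12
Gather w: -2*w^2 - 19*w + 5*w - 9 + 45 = -2*w^2 - 14*w + 36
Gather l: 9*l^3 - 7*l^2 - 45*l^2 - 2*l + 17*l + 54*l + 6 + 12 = 9*l^3 - 52*l^2 + 69*l + 18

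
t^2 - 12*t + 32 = (t - 8)*(t - 4)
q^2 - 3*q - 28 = (q - 7)*(q + 4)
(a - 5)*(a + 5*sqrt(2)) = a^2 - 5*a + 5*sqrt(2)*a - 25*sqrt(2)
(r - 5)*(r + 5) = r^2 - 25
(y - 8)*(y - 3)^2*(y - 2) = y^4 - 16*y^3 + 85*y^2 - 186*y + 144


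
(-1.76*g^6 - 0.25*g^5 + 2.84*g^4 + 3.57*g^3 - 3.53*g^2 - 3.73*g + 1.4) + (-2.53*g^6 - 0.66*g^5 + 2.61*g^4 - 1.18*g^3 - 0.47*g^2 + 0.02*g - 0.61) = -4.29*g^6 - 0.91*g^5 + 5.45*g^4 + 2.39*g^3 - 4.0*g^2 - 3.71*g + 0.79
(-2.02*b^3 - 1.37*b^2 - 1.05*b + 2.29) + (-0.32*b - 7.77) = -2.02*b^3 - 1.37*b^2 - 1.37*b - 5.48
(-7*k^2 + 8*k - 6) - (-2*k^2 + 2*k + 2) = -5*k^2 + 6*k - 8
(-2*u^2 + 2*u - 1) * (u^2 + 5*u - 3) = -2*u^4 - 8*u^3 + 15*u^2 - 11*u + 3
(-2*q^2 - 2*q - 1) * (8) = -16*q^2 - 16*q - 8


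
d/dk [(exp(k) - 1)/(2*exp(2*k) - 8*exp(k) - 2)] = (2*(1 - exp(k))*(exp(k) - 2) + exp(2*k) - 4*exp(k) - 1)*exp(k)/(2*(-exp(2*k) + 4*exp(k) + 1)^2)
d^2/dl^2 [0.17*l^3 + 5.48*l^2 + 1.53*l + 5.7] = 1.02*l + 10.96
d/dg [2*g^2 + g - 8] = 4*g + 1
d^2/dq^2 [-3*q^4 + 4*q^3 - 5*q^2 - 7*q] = -36*q^2 + 24*q - 10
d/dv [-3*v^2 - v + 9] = -6*v - 1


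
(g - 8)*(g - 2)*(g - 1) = g^3 - 11*g^2 + 26*g - 16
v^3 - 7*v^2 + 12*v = v*(v - 4)*(v - 3)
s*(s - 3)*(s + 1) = s^3 - 2*s^2 - 3*s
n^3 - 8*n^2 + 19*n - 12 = (n - 4)*(n - 3)*(n - 1)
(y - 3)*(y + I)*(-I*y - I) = -I*y^3 + y^2 + 2*I*y^2 - 2*y + 3*I*y - 3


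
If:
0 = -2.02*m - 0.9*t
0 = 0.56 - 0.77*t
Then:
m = -0.32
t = 0.73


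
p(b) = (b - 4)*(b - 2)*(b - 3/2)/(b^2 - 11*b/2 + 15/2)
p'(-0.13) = 1.09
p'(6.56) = 1.15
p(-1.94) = -3.67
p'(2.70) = -3.17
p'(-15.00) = 1.00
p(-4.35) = -6.16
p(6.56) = 4.09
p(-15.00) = -16.92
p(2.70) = 18.20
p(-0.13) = -1.74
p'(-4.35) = 1.02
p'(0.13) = 1.10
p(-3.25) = -5.03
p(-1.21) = -2.90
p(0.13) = -1.46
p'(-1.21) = 1.06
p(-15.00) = -16.92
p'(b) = (11/2 - 2*b)*(b - 4)*(b - 2)*(b - 3/2)/(b^2 - 11*b/2 + 15/2)^2 + (b - 4)*(b - 2)/(b^2 - 11*b/2 + 15/2) + (b - 4)*(b - 3/2)/(b^2 - 11*b/2 + 15/2) + (b - 2)*(b - 3/2)/(b^2 - 11*b/2 + 15/2)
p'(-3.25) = 1.03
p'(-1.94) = 1.05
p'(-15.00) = 1.00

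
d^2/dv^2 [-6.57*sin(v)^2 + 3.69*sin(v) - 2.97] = -3.69*sin(v) - 13.14*cos(2*v)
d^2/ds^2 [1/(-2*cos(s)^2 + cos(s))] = (4*(1 - cos(2*s))^2 + 15*cos(s)/2 + 9*cos(2*s)/2 - 3*cos(3*s)/2 - 27/2)/((2*cos(s) - 1)^3*cos(s)^3)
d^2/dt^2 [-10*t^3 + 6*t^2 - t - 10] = 12 - 60*t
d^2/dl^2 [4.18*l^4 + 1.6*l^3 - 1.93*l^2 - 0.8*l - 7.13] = 50.16*l^2 + 9.6*l - 3.86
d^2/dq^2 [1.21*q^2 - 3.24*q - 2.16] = 2.42000000000000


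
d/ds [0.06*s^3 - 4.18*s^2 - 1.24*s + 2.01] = 0.18*s^2 - 8.36*s - 1.24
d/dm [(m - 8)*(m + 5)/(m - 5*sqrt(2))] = (-(m - 8)*(m + 5) + (m - 5*sqrt(2))*(2*m - 3))/(m - 5*sqrt(2))^2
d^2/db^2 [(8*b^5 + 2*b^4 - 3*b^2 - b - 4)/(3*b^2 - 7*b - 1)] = 6*(72*b^7 - 442*b^6 + 670*b^5 + 372*b^4 + 40*b^3 - 41*b^2 + 81*b - 68)/(27*b^6 - 189*b^5 + 414*b^4 - 217*b^3 - 138*b^2 - 21*b - 1)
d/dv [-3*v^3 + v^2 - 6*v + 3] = -9*v^2 + 2*v - 6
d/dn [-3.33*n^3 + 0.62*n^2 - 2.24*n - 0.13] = -9.99*n^2 + 1.24*n - 2.24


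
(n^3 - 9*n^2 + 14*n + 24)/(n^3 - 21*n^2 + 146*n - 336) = (n^2 - 3*n - 4)/(n^2 - 15*n + 56)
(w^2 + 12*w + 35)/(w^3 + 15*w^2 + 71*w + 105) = 1/(w + 3)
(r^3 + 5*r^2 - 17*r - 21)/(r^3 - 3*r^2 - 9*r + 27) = (r^2 + 8*r + 7)/(r^2 - 9)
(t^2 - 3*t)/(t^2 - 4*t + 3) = t/(t - 1)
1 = 1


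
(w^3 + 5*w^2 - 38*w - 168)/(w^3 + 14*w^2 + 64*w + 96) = (w^2 + w - 42)/(w^2 + 10*w + 24)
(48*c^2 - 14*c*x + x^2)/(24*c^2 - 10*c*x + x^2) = (-8*c + x)/(-4*c + x)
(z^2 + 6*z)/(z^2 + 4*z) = (z + 6)/(z + 4)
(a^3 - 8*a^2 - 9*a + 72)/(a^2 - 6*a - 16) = (a^2 - 9)/(a + 2)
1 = 1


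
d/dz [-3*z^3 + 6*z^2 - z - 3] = -9*z^2 + 12*z - 1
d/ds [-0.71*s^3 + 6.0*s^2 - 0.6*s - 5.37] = -2.13*s^2 + 12.0*s - 0.6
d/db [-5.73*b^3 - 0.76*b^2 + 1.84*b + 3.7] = -17.19*b^2 - 1.52*b + 1.84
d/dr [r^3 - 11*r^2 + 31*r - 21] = 3*r^2 - 22*r + 31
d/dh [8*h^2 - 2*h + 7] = 16*h - 2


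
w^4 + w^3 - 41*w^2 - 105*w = w*(w - 7)*(w + 3)*(w + 5)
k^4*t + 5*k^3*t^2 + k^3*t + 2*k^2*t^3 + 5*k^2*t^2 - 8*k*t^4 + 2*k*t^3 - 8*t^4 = (k - t)*(k + 2*t)*(k + 4*t)*(k*t + t)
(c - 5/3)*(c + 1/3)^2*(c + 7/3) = c^4 + 4*c^3/3 - 10*c^2/3 - 68*c/27 - 35/81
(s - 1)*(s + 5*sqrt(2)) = s^2 - s + 5*sqrt(2)*s - 5*sqrt(2)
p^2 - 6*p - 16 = (p - 8)*(p + 2)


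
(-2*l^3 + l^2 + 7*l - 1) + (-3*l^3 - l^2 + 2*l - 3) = -5*l^3 + 9*l - 4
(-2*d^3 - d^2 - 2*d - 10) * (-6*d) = 12*d^4 + 6*d^3 + 12*d^2 + 60*d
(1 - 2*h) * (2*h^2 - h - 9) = -4*h^3 + 4*h^2 + 17*h - 9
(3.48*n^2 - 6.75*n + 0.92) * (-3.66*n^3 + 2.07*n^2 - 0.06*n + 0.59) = -12.7368*n^5 + 31.9086*n^4 - 17.5485*n^3 + 4.3626*n^2 - 4.0377*n + 0.5428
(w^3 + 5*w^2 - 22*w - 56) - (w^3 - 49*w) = 5*w^2 + 27*w - 56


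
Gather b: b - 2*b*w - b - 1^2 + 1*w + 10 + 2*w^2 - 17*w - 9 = -2*b*w + 2*w^2 - 16*w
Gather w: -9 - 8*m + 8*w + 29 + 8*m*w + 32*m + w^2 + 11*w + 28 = 24*m + w^2 + w*(8*m + 19) + 48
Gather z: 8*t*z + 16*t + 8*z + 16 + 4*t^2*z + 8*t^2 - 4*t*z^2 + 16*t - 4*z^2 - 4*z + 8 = 8*t^2 + 32*t + z^2*(-4*t - 4) + z*(4*t^2 + 8*t + 4) + 24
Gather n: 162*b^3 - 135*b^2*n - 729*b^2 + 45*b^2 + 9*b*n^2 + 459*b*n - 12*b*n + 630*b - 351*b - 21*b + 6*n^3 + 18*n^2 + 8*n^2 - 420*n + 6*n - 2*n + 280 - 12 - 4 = 162*b^3 - 684*b^2 + 258*b + 6*n^3 + n^2*(9*b + 26) + n*(-135*b^2 + 447*b - 416) + 264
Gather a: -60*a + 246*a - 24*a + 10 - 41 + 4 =162*a - 27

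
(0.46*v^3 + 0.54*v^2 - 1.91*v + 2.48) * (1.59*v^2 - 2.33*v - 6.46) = 0.7314*v^5 - 0.2132*v^4 - 7.2667*v^3 + 4.9051*v^2 + 6.5602*v - 16.0208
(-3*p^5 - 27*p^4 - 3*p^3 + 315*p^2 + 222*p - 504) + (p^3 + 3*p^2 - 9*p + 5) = -3*p^5 - 27*p^4 - 2*p^3 + 318*p^2 + 213*p - 499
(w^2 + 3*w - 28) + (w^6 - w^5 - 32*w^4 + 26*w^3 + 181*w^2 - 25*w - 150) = w^6 - w^5 - 32*w^4 + 26*w^3 + 182*w^2 - 22*w - 178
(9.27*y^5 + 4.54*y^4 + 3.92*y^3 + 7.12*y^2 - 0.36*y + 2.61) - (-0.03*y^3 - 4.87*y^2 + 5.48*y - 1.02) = 9.27*y^5 + 4.54*y^4 + 3.95*y^3 + 11.99*y^2 - 5.84*y + 3.63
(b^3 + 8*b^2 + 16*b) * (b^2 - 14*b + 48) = b^5 - 6*b^4 - 48*b^3 + 160*b^2 + 768*b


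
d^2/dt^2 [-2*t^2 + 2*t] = -4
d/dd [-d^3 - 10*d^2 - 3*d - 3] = -3*d^2 - 20*d - 3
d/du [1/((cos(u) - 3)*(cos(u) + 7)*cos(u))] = (3*sin(u) - 21*sin(u)/cos(u)^2 + 8*tan(u))/((cos(u) - 3)^2*(cos(u) + 7)^2)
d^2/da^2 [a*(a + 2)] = 2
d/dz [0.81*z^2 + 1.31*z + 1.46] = 1.62*z + 1.31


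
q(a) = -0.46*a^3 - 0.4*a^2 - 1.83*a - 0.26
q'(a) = -1.38*a^2 - 0.8*a - 1.83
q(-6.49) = 120.51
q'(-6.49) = -54.76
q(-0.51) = 0.63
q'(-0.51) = -1.78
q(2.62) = -16.07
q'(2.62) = -13.40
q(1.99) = -9.11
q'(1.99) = -8.89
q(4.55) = -60.20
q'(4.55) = -34.04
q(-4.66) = 46.13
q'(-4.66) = -28.07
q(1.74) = -7.08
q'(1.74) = -7.40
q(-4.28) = 36.31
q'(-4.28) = -23.69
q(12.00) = -874.70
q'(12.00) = -210.15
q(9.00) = -384.47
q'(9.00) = -120.81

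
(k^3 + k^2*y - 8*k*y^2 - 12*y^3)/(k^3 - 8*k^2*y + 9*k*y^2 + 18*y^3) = (-k^2 - 4*k*y - 4*y^2)/(-k^2 + 5*k*y + 6*y^2)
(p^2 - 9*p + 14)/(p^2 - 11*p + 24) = (p^2 - 9*p + 14)/(p^2 - 11*p + 24)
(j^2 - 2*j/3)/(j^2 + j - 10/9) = 3*j/(3*j + 5)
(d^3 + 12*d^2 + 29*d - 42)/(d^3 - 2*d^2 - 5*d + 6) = (d^2 + 13*d + 42)/(d^2 - d - 6)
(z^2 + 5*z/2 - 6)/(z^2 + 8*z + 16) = (z - 3/2)/(z + 4)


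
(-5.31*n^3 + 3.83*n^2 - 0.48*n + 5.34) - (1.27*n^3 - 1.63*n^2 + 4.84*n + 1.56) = -6.58*n^3 + 5.46*n^2 - 5.32*n + 3.78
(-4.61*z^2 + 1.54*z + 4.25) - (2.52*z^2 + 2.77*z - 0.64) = -7.13*z^2 - 1.23*z + 4.89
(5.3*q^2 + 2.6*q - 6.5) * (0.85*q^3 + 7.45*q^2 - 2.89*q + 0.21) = 4.505*q^5 + 41.695*q^4 - 1.472*q^3 - 54.826*q^2 + 19.331*q - 1.365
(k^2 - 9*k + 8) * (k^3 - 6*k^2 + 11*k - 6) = k^5 - 15*k^4 + 73*k^3 - 153*k^2 + 142*k - 48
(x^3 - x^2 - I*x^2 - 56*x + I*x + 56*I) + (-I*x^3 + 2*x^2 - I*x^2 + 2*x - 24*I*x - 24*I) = x^3 - I*x^3 + x^2 - 2*I*x^2 - 54*x - 23*I*x + 32*I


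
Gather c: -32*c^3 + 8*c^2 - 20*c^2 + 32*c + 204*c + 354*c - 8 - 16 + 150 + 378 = -32*c^3 - 12*c^2 + 590*c + 504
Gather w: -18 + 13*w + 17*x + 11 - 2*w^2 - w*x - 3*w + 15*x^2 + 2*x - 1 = -2*w^2 + w*(10 - x) + 15*x^2 + 19*x - 8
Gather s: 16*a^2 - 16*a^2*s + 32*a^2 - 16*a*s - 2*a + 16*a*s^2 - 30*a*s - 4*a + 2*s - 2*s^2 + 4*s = 48*a^2 - 6*a + s^2*(16*a - 2) + s*(-16*a^2 - 46*a + 6)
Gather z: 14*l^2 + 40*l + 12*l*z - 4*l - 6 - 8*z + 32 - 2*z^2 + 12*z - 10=14*l^2 + 36*l - 2*z^2 + z*(12*l + 4) + 16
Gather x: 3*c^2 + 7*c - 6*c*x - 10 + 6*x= 3*c^2 + 7*c + x*(6 - 6*c) - 10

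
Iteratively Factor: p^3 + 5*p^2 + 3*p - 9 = (p - 1)*(p^2 + 6*p + 9) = (p - 1)*(p + 3)*(p + 3)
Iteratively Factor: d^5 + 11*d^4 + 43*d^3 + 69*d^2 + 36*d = (d + 3)*(d^4 + 8*d^3 + 19*d^2 + 12*d) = (d + 1)*(d + 3)*(d^3 + 7*d^2 + 12*d) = (d + 1)*(d + 3)^2*(d^2 + 4*d) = (d + 1)*(d + 3)^2*(d + 4)*(d)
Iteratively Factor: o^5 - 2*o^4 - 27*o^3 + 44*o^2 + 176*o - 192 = (o - 4)*(o^4 + 2*o^3 - 19*o^2 - 32*o + 48) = (o - 4)*(o + 3)*(o^3 - o^2 - 16*o + 16) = (o - 4)*(o - 1)*(o + 3)*(o^2 - 16) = (o - 4)*(o - 1)*(o + 3)*(o + 4)*(o - 4)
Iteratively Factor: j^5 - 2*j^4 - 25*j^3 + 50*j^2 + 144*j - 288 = (j - 2)*(j^4 - 25*j^2 + 144) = (j - 2)*(j + 3)*(j^3 - 3*j^2 - 16*j + 48) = (j - 3)*(j - 2)*(j + 3)*(j^2 - 16) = (j - 3)*(j - 2)*(j + 3)*(j + 4)*(j - 4)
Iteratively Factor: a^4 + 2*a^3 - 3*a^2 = (a)*(a^3 + 2*a^2 - 3*a) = a^2*(a^2 + 2*a - 3) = a^2*(a + 3)*(a - 1)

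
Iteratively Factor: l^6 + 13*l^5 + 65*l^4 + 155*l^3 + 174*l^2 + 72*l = (l + 4)*(l^5 + 9*l^4 + 29*l^3 + 39*l^2 + 18*l) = l*(l + 4)*(l^4 + 9*l^3 + 29*l^2 + 39*l + 18) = l*(l + 3)*(l + 4)*(l^3 + 6*l^2 + 11*l + 6) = l*(l + 1)*(l + 3)*(l + 4)*(l^2 + 5*l + 6) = l*(l + 1)*(l + 3)^2*(l + 4)*(l + 2)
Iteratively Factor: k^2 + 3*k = (k + 3)*(k)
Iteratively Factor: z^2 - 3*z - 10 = (z + 2)*(z - 5)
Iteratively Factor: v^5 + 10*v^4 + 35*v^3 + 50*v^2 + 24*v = (v + 4)*(v^4 + 6*v^3 + 11*v^2 + 6*v) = (v + 1)*(v + 4)*(v^3 + 5*v^2 + 6*v) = (v + 1)*(v + 2)*(v + 4)*(v^2 + 3*v) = v*(v + 1)*(v + 2)*(v + 4)*(v + 3)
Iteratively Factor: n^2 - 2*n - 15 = (n - 5)*(n + 3)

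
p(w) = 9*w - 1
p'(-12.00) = 9.00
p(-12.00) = -109.00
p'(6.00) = 9.00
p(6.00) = 53.00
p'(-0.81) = 9.00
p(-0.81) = -8.29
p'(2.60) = 9.00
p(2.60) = 22.40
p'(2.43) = 9.00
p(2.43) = 20.87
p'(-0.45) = 9.00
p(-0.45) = -5.05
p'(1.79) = 9.00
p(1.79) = 15.11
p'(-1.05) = 9.00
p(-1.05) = -10.45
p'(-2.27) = 9.00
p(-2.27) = -21.43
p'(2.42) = 9.00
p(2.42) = 20.78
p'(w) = 9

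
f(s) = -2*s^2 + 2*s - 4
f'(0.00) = 2.00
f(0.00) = -4.00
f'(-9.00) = 38.00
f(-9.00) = -184.00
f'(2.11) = -6.44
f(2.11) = -8.68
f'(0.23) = 1.08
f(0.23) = -3.65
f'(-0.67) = 4.68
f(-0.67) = -6.24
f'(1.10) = -2.40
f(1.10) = -4.22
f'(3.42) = -11.68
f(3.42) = -20.55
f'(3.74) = -12.96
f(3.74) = -24.50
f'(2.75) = -9.00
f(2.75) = -13.62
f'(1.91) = -5.64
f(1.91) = -7.48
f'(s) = 2 - 4*s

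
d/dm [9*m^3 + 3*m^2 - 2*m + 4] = 27*m^2 + 6*m - 2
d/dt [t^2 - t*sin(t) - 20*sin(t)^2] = -t*cos(t) + 2*t - sin(t) - 20*sin(2*t)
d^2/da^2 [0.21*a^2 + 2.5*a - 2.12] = 0.420000000000000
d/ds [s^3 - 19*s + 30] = 3*s^2 - 19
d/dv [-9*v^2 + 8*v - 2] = 8 - 18*v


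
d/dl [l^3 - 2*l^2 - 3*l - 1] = 3*l^2 - 4*l - 3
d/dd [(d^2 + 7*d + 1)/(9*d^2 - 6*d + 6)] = (-23*d^2 - 2*d + 16)/(3*(9*d^4 - 12*d^3 + 16*d^2 - 8*d + 4))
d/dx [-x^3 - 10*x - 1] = -3*x^2 - 10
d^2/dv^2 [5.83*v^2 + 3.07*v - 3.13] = 11.6600000000000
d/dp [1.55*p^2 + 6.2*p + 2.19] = 3.1*p + 6.2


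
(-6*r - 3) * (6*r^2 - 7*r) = -36*r^3 + 24*r^2 + 21*r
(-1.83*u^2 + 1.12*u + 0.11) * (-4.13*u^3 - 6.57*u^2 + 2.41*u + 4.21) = 7.5579*u^5 + 7.3975*u^4 - 12.223*u^3 - 5.7278*u^2 + 4.9803*u + 0.4631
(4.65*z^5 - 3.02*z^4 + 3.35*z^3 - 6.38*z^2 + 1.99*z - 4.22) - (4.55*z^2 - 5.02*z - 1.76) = 4.65*z^5 - 3.02*z^4 + 3.35*z^3 - 10.93*z^2 + 7.01*z - 2.46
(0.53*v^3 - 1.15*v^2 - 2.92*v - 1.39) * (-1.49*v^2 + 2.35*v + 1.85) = -0.7897*v^5 + 2.959*v^4 + 2.6288*v^3 - 6.9184*v^2 - 8.6685*v - 2.5715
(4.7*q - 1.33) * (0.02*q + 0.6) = 0.094*q^2 + 2.7934*q - 0.798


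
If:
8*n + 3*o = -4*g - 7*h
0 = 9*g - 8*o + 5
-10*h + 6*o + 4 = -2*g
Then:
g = 8*o/9 - 5/9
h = 7*o/9 + 13/45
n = 1/40 - 3*o/2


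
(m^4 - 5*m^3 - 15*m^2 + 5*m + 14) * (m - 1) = m^5 - 6*m^4 - 10*m^3 + 20*m^2 + 9*m - 14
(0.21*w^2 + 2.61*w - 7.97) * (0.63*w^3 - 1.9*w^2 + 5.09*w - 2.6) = 0.1323*w^5 + 1.2453*w^4 - 8.9112*w^3 + 27.8819*w^2 - 47.3533*w + 20.722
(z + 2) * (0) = 0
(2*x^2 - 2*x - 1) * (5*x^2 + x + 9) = 10*x^4 - 8*x^3 + 11*x^2 - 19*x - 9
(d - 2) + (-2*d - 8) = -d - 10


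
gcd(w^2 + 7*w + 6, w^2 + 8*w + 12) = w + 6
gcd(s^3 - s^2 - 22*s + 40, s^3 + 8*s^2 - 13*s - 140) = s^2 + s - 20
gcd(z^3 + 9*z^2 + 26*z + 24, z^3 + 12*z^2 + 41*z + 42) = z^2 + 5*z + 6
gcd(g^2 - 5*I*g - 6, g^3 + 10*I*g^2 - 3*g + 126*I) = g - 3*I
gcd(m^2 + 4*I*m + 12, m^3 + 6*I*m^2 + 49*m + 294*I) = m + 6*I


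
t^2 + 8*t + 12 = (t + 2)*(t + 6)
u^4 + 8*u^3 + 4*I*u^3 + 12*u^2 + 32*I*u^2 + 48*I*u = u*(u + 2)*(u + 6)*(u + 4*I)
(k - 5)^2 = k^2 - 10*k + 25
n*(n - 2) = n^2 - 2*n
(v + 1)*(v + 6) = v^2 + 7*v + 6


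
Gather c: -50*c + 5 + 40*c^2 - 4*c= 40*c^2 - 54*c + 5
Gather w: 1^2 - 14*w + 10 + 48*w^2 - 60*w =48*w^2 - 74*w + 11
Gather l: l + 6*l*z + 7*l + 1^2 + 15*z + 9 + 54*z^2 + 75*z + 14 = l*(6*z + 8) + 54*z^2 + 90*z + 24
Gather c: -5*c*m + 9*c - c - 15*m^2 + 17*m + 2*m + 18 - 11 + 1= c*(8 - 5*m) - 15*m^2 + 19*m + 8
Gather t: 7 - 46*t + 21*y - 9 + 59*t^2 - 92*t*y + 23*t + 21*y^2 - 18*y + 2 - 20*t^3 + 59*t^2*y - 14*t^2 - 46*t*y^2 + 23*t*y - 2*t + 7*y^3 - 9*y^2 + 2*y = -20*t^3 + t^2*(59*y + 45) + t*(-46*y^2 - 69*y - 25) + 7*y^3 + 12*y^2 + 5*y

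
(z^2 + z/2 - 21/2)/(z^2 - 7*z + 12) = (z + 7/2)/(z - 4)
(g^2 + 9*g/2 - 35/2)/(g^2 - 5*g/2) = (g + 7)/g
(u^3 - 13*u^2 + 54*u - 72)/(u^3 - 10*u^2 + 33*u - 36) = (u - 6)/(u - 3)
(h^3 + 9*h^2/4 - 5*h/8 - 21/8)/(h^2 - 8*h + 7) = (8*h^2 + 26*h + 21)/(8*(h - 7))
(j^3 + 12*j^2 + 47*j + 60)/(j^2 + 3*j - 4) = (j^2 + 8*j + 15)/(j - 1)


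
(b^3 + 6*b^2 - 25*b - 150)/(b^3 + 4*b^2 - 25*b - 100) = (b + 6)/(b + 4)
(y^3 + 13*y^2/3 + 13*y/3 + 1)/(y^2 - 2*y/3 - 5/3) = (3*y^2 + 10*y + 3)/(3*y - 5)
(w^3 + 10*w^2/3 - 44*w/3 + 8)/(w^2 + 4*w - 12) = w - 2/3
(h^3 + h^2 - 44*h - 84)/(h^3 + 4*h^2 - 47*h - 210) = (h + 2)/(h + 5)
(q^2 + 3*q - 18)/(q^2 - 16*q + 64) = (q^2 + 3*q - 18)/(q^2 - 16*q + 64)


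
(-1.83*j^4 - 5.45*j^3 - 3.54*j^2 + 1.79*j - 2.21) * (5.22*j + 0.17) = -9.5526*j^5 - 28.7601*j^4 - 19.4053*j^3 + 8.742*j^2 - 11.2319*j - 0.3757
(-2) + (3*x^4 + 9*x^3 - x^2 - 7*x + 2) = 3*x^4 + 9*x^3 - x^2 - 7*x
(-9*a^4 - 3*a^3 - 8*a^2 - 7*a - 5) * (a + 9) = -9*a^5 - 84*a^4 - 35*a^3 - 79*a^2 - 68*a - 45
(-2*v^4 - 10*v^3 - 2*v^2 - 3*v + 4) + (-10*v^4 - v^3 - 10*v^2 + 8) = -12*v^4 - 11*v^3 - 12*v^2 - 3*v + 12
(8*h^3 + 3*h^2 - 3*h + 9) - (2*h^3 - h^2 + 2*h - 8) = 6*h^3 + 4*h^2 - 5*h + 17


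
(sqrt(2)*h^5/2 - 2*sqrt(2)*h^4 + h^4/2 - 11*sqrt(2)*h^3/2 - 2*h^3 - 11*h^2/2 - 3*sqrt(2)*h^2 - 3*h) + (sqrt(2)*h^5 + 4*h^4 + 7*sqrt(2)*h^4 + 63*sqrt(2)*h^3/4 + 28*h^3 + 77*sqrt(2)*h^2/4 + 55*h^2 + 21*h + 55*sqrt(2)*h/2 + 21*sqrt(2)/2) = 3*sqrt(2)*h^5/2 + 9*h^4/2 + 5*sqrt(2)*h^4 + 41*sqrt(2)*h^3/4 + 26*h^3 + 65*sqrt(2)*h^2/4 + 99*h^2/2 + 18*h + 55*sqrt(2)*h/2 + 21*sqrt(2)/2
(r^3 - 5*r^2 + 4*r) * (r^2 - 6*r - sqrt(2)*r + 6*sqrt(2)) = r^5 - 11*r^4 - sqrt(2)*r^4 + 11*sqrt(2)*r^3 + 34*r^3 - 34*sqrt(2)*r^2 - 24*r^2 + 24*sqrt(2)*r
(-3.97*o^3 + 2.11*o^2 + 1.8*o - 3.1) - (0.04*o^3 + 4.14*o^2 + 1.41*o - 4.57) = -4.01*o^3 - 2.03*o^2 + 0.39*o + 1.47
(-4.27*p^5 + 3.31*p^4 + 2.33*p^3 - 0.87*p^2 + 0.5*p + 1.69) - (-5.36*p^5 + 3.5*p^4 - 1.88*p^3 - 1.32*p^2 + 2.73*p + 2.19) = 1.09*p^5 - 0.19*p^4 + 4.21*p^3 + 0.45*p^2 - 2.23*p - 0.5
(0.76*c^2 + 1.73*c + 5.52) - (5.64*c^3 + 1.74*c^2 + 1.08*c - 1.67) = -5.64*c^3 - 0.98*c^2 + 0.65*c + 7.19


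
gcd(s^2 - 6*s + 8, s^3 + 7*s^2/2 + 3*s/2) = 1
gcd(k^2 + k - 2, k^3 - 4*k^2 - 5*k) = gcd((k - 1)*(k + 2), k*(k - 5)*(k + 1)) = 1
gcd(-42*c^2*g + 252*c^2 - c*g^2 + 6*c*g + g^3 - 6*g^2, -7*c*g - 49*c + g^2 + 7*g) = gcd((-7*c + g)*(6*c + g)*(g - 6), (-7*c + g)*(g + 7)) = 7*c - g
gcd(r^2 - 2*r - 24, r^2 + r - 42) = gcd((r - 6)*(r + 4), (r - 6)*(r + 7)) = r - 6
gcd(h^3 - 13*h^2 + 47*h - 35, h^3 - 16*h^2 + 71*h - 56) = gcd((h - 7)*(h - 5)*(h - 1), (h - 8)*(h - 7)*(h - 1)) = h^2 - 8*h + 7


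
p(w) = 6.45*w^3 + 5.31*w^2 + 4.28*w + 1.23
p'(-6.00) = 637.16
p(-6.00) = -1226.49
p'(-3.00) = 146.57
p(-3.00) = -137.97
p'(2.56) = 158.28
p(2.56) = 155.20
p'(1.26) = 48.38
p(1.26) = 27.96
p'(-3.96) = 265.66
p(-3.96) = -332.99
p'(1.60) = 70.81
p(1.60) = 48.09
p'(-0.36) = 2.96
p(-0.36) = 0.08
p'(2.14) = 115.62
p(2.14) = 97.92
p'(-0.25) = 2.83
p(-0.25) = 0.39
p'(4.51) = 445.76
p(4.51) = 720.22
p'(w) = 19.35*w^2 + 10.62*w + 4.28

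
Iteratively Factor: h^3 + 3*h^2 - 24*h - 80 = (h + 4)*(h^2 - h - 20) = (h - 5)*(h + 4)*(h + 4)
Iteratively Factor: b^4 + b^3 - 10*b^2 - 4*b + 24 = (b - 2)*(b^3 + 3*b^2 - 4*b - 12) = (b - 2)*(b + 2)*(b^2 + b - 6) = (b - 2)^2*(b + 2)*(b + 3)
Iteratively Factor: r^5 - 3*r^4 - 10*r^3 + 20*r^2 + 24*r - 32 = (r - 4)*(r^4 + r^3 - 6*r^2 - 4*r + 8) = (r - 4)*(r + 2)*(r^3 - r^2 - 4*r + 4) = (r - 4)*(r + 2)^2*(r^2 - 3*r + 2) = (r - 4)*(r - 1)*(r + 2)^2*(r - 2)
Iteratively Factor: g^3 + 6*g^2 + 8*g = (g + 4)*(g^2 + 2*g) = g*(g + 4)*(g + 2)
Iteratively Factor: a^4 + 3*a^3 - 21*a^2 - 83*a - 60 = (a + 1)*(a^3 + 2*a^2 - 23*a - 60) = (a - 5)*(a + 1)*(a^2 + 7*a + 12) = (a - 5)*(a + 1)*(a + 3)*(a + 4)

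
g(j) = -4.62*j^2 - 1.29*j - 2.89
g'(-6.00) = 54.15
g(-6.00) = -161.47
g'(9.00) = -84.45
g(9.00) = -388.72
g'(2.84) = -27.53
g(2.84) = -43.82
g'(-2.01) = 17.28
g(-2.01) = -18.96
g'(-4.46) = 39.92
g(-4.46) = -89.04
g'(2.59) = -25.22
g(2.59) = -37.22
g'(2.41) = -23.56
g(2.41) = -32.83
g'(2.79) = -27.07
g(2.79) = -42.45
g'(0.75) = -8.22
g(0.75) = -6.46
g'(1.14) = -11.82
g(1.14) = -10.36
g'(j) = -9.24*j - 1.29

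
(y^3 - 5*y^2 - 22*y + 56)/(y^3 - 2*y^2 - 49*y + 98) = (y + 4)/(y + 7)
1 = 1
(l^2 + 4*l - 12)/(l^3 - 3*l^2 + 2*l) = (l + 6)/(l*(l - 1))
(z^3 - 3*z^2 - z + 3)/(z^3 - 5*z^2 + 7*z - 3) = (z + 1)/(z - 1)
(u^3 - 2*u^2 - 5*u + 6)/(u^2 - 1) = (u^2 - u - 6)/(u + 1)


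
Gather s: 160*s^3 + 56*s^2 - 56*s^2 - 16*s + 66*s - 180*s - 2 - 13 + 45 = 160*s^3 - 130*s + 30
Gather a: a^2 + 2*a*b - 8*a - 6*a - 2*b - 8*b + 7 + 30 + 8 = a^2 + a*(2*b - 14) - 10*b + 45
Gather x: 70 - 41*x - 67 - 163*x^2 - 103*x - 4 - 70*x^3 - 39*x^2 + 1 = -70*x^3 - 202*x^2 - 144*x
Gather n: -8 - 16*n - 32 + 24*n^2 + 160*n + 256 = 24*n^2 + 144*n + 216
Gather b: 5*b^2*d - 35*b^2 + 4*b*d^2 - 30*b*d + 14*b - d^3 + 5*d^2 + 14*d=b^2*(5*d - 35) + b*(4*d^2 - 30*d + 14) - d^3 + 5*d^2 + 14*d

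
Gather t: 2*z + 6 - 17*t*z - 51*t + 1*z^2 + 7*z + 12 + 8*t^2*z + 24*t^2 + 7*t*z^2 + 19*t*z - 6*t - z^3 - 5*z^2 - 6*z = t^2*(8*z + 24) + t*(7*z^2 + 2*z - 57) - z^3 - 4*z^2 + 3*z + 18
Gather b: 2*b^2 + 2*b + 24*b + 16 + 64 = 2*b^2 + 26*b + 80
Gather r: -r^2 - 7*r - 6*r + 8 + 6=-r^2 - 13*r + 14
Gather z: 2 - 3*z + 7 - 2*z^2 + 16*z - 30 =-2*z^2 + 13*z - 21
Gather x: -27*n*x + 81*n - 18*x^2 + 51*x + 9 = 81*n - 18*x^2 + x*(51 - 27*n) + 9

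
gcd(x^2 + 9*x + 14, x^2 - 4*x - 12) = x + 2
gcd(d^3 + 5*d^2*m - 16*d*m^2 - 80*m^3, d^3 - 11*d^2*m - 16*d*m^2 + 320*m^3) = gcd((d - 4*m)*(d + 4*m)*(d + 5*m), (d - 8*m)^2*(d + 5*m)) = d + 5*m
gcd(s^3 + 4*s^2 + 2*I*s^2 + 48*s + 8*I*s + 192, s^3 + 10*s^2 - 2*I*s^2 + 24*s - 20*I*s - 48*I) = s + 4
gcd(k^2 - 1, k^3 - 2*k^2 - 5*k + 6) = k - 1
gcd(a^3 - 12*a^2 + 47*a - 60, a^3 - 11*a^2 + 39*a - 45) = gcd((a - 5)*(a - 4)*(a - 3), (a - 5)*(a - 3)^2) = a^2 - 8*a + 15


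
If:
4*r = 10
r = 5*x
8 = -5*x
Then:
No Solution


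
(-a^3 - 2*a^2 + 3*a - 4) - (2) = -a^3 - 2*a^2 + 3*a - 6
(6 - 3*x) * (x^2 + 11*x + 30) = -3*x^3 - 27*x^2 - 24*x + 180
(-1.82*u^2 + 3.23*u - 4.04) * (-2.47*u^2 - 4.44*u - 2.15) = 4.4954*u^4 + 0.102700000000001*u^3 - 0.449399999999999*u^2 + 10.9931*u + 8.686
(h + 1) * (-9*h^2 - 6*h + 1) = -9*h^3 - 15*h^2 - 5*h + 1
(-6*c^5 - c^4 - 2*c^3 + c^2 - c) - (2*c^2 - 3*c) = -6*c^5 - c^4 - 2*c^3 - c^2 + 2*c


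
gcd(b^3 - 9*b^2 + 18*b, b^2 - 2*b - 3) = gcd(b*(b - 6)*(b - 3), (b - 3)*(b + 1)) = b - 3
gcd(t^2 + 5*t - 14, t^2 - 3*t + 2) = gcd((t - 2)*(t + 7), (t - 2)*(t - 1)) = t - 2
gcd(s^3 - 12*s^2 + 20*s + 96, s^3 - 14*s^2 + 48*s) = s^2 - 14*s + 48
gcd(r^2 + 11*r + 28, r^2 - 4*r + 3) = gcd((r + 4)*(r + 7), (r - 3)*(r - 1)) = 1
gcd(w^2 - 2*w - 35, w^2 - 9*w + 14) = w - 7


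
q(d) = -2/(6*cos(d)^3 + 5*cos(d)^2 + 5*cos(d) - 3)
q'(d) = -2*(18*sin(d)*cos(d)^2 + 10*sin(d)*cos(d) + 5*sin(d))/(6*cos(d)^3 + 5*cos(d)^2 + 5*cos(d) - 3)^2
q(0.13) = -0.16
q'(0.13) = -0.05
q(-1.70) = 0.56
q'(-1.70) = 0.62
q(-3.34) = 0.23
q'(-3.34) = -0.06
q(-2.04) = 0.42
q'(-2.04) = 0.32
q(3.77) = 0.29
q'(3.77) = 0.21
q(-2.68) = 0.26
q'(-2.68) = 0.15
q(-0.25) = -0.17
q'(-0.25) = 0.11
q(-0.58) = -0.24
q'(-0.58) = 0.42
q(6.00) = -0.17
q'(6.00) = 0.13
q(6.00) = -0.17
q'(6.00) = 0.13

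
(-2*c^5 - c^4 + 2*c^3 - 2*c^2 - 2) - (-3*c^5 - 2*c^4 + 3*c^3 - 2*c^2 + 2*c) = c^5 + c^4 - c^3 - 2*c - 2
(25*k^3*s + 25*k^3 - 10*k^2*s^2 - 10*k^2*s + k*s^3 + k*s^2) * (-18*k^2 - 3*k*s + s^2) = -450*k^5*s - 450*k^5 + 105*k^4*s^2 + 105*k^4*s + 37*k^3*s^3 + 37*k^3*s^2 - 13*k^2*s^4 - 13*k^2*s^3 + k*s^5 + k*s^4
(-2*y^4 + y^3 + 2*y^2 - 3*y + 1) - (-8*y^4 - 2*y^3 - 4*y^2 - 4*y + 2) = 6*y^4 + 3*y^3 + 6*y^2 + y - 1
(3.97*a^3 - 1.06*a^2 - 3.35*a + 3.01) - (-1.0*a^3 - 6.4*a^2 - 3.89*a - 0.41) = 4.97*a^3 + 5.34*a^2 + 0.54*a + 3.42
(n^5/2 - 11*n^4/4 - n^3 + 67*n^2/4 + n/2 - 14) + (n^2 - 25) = n^5/2 - 11*n^4/4 - n^3 + 71*n^2/4 + n/2 - 39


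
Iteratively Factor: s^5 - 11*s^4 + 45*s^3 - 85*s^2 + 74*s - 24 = (s - 4)*(s^4 - 7*s^3 + 17*s^2 - 17*s + 6) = (s - 4)*(s - 3)*(s^3 - 4*s^2 + 5*s - 2) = (s - 4)*(s - 3)*(s - 2)*(s^2 - 2*s + 1) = (s - 4)*(s - 3)*(s - 2)*(s - 1)*(s - 1)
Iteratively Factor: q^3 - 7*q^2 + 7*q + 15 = (q - 5)*(q^2 - 2*q - 3) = (q - 5)*(q - 3)*(q + 1)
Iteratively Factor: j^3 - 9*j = (j + 3)*(j^2 - 3*j) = (j - 3)*(j + 3)*(j)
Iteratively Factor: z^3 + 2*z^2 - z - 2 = (z - 1)*(z^2 + 3*z + 2) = (z - 1)*(z + 1)*(z + 2)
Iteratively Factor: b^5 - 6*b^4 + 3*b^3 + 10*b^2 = (b - 2)*(b^4 - 4*b^3 - 5*b^2) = (b - 5)*(b - 2)*(b^3 + b^2) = b*(b - 5)*(b - 2)*(b^2 + b) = b^2*(b - 5)*(b - 2)*(b + 1)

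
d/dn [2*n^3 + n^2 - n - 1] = 6*n^2 + 2*n - 1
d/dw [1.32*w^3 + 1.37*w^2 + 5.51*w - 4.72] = 3.96*w^2 + 2.74*w + 5.51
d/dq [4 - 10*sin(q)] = -10*cos(q)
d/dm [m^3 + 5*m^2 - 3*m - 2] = 3*m^2 + 10*m - 3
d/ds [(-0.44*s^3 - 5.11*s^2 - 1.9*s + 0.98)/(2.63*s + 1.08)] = (-2.3144*s^3 - 14.8649*s^2 - 11.0376*s - 4.6294)/(6.9169*s^2 + 5.6808*s + 1.1664)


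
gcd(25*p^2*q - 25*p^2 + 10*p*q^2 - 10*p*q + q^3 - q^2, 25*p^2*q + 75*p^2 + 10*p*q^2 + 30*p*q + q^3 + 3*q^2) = 25*p^2 + 10*p*q + q^2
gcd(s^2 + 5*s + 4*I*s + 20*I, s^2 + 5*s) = s + 5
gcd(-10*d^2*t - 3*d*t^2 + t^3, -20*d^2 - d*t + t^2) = -5*d + t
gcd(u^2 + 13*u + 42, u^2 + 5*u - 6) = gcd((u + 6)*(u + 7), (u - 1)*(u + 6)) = u + 6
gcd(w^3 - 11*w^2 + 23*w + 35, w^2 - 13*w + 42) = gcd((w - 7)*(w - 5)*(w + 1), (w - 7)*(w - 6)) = w - 7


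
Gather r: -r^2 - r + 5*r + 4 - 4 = -r^2 + 4*r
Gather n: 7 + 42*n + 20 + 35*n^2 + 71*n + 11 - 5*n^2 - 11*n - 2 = 30*n^2 + 102*n + 36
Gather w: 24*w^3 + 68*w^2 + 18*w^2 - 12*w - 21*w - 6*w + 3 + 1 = 24*w^3 + 86*w^2 - 39*w + 4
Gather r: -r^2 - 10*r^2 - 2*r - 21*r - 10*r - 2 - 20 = -11*r^2 - 33*r - 22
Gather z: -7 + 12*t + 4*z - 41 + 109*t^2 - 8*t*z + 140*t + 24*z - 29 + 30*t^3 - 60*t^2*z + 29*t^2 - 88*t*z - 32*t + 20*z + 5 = 30*t^3 + 138*t^2 + 120*t + z*(-60*t^2 - 96*t + 48) - 72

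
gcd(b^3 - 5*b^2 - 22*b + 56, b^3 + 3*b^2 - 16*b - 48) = b + 4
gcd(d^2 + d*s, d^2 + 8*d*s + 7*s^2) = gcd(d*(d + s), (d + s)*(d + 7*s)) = d + s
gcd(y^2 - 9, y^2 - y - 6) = y - 3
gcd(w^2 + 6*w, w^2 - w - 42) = w + 6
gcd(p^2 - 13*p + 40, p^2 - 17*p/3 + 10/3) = p - 5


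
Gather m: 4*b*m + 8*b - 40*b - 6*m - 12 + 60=-32*b + m*(4*b - 6) + 48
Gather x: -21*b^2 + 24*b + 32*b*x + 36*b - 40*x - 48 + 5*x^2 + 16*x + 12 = -21*b^2 + 60*b + 5*x^2 + x*(32*b - 24) - 36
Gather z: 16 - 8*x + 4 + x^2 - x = x^2 - 9*x + 20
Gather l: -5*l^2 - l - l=-5*l^2 - 2*l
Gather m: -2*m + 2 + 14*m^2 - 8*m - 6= 14*m^2 - 10*m - 4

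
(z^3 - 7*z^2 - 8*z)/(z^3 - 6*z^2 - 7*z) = (z - 8)/(z - 7)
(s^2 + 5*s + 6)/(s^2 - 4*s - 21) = (s + 2)/(s - 7)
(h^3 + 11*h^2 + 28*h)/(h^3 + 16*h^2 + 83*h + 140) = h/(h + 5)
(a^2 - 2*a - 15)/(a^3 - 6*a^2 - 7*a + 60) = 1/(a - 4)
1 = 1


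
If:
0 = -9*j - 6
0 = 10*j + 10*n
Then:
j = -2/3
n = 2/3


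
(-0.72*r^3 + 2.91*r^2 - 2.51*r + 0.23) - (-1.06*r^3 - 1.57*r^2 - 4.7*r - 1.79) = 0.34*r^3 + 4.48*r^2 + 2.19*r + 2.02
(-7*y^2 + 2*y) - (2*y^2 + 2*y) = -9*y^2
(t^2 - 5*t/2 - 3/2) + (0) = t^2 - 5*t/2 - 3/2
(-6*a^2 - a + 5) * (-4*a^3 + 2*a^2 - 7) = 24*a^5 - 8*a^4 - 22*a^3 + 52*a^2 + 7*a - 35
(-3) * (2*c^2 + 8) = -6*c^2 - 24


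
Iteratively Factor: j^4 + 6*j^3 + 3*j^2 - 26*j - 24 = (j + 3)*(j^3 + 3*j^2 - 6*j - 8) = (j - 2)*(j + 3)*(j^2 + 5*j + 4) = (j - 2)*(j + 3)*(j + 4)*(j + 1)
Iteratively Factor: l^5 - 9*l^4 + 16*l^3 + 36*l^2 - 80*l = (l + 2)*(l^4 - 11*l^3 + 38*l^2 - 40*l) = (l - 2)*(l + 2)*(l^3 - 9*l^2 + 20*l) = l*(l - 2)*(l + 2)*(l^2 - 9*l + 20) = l*(l - 5)*(l - 2)*(l + 2)*(l - 4)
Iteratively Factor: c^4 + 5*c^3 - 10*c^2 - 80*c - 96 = (c + 4)*(c^3 + c^2 - 14*c - 24) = (c + 2)*(c + 4)*(c^2 - c - 12) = (c - 4)*(c + 2)*(c + 4)*(c + 3)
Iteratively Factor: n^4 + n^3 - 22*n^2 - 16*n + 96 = (n - 4)*(n^3 + 5*n^2 - 2*n - 24) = (n - 4)*(n + 3)*(n^2 + 2*n - 8) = (n - 4)*(n - 2)*(n + 3)*(n + 4)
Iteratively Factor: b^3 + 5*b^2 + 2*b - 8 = (b + 2)*(b^2 + 3*b - 4) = (b + 2)*(b + 4)*(b - 1)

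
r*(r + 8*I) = r^2 + 8*I*r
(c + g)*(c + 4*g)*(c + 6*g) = c^3 + 11*c^2*g + 34*c*g^2 + 24*g^3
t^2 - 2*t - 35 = (t - 7)*(t + 5)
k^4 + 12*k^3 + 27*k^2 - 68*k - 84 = (k - 2)*(k + 1)*(k + 6)*(k + 7)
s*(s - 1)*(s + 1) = s^3 - s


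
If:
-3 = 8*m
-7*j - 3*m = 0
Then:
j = 9/56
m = -3/8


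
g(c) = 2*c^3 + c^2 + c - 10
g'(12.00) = 889.00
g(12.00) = 3602.00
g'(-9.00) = 469.00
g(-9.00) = -1396.00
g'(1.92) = 26.96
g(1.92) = 9.76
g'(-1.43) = 10.41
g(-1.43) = -15.23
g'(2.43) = 41.29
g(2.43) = 27.03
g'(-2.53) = 34.35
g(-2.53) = -38.52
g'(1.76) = 23.11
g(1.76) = 5.76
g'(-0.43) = 1.25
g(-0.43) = -10.40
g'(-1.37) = 9.52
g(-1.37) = -14.64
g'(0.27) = 1.98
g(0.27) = -9.62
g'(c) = 6*c^2 + 2*c + 1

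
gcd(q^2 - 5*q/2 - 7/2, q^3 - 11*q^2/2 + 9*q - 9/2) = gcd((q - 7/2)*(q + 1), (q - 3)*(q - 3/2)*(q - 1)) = 1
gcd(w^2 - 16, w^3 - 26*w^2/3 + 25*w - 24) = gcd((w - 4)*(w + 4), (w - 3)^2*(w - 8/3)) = 1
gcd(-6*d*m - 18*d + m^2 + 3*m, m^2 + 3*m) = m + 3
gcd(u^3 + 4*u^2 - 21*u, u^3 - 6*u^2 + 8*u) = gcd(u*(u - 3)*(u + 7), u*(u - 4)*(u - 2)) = u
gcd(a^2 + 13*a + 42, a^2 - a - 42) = a + 6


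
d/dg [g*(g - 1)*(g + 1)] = 3*g^2 - 1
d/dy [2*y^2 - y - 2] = 4*y - 1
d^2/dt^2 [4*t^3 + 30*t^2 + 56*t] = 24*t + 60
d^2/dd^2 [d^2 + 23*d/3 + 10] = 2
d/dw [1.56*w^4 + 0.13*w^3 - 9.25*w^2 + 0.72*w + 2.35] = 6.24*w^3 + 0.39*w^2 - 18.5*w + 0.72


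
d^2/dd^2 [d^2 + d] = 2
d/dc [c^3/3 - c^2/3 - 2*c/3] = c^2 - 2*c/3 - 2/3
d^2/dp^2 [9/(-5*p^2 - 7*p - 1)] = 18*(25*p^2 + 35*p - (10*p + 7)^2 + 5)/(5*p^2 + 7*p + 1)^3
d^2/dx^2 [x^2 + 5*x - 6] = 2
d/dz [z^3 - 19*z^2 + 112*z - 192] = 3*z^2 - 38*z + 112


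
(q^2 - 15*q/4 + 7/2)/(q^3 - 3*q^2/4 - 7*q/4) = (q - 2)/(q*(q + 1))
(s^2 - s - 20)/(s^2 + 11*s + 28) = (s - 5)/(s + 7)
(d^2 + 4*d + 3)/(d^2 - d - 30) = (d^2 + 4*d + 3)/(d^2 - d - 30)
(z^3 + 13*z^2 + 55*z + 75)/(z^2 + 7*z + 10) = (z^2 + 8*z + 15)/(z + 2)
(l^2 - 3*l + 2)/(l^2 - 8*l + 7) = (l - 2)/(l - 7)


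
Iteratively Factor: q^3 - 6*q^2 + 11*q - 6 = (q - 3)*(q^2 - 3*q + 2) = (q - 3)*(q - 1)*(q - 2)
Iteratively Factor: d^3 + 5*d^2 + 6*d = (d + 3)*(d^2 + 2*d) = d*(d + 3)*(d + 2)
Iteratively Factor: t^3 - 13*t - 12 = (t - 4)*(t^2 + 4*t + 3) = (t - 4)*(t + 1)*(t + 3)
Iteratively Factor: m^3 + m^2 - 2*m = (m + 2)*(m^2 - m) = (m - 1)*(m + 2)*(m)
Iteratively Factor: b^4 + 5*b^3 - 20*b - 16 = (b - 2)*(b^3 + 7*b^2 + 14*b + 8) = (b - 2)*(b + 4)*(b^2 + 3*b + 2) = (b - 2)*(b + 1)*(b + 4)*(b + 2)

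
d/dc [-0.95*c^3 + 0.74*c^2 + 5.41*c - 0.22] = -2.85*c^2 + 1.48*c + 5.41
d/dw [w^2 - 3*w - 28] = 2*w - 3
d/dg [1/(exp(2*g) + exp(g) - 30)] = (-2*exp(g) - 1)*exp(g)/(exp(2*g) + exp(g) - 30)^2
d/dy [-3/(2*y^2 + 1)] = 12*y/(2*y^2 + 1)^2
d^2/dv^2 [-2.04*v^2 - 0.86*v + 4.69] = -4.08000000000000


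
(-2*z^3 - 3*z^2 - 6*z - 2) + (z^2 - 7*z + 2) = -2*z^3 - 2*z^2 - 13*z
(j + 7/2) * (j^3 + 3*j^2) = j^4 + 13*j^3/2 + 21*j^2/2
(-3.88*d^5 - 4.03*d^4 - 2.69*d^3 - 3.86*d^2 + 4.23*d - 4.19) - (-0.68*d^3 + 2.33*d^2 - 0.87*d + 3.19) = -3.88*d^5 - 4.03*d^4 - 2.01*d^3 - 6.19*d^2 + 5.1*d - 7.38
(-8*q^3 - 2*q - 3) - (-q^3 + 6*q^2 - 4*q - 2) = -7*q^3 - 6*q^2 + 2*q - 1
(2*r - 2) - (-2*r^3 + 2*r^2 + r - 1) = 2*r^3 - 2*r^2 + r - 1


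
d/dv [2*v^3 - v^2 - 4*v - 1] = 6*v^2 - 2*v - 4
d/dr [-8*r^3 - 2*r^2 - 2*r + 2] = -24*r^2 - 4*r - 2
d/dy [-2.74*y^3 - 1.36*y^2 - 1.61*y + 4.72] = -8.22*y^2 - 2.72*y - 1.61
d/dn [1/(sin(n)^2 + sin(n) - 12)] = -(2*sin(n) + 1)*cos(n)/(sin(n)^2 + sin(n) - 12)^2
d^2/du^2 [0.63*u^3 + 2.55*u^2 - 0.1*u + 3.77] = 3.78*u + 5.1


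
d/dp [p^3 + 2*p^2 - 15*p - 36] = 3*p^2 + 4*p - 15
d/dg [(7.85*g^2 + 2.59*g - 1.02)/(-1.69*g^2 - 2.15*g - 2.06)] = (-12.5004*g^2 - 35.7896*g - 7.5284)/(2.8561*g^4 + 7.267*g^3 + 11.5853*g^2 + 8.858*g + 4.2436)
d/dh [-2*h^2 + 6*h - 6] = 6 - 4*h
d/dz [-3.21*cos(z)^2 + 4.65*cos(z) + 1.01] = (6.42*cos(z) - 4.65)*sin(z)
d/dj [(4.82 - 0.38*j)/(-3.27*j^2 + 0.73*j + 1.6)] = (-1.2426*j^2 + 31.5228*j - 4.1266)/(10.6929*j^4 - 4.7742*j^3 - 9.9311*j^2 + 2.336*j + 2.56)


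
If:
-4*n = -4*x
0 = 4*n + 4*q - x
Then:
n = x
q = -3*x/4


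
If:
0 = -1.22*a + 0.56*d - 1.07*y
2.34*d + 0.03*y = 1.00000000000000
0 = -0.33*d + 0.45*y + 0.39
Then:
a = 0.68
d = 0.43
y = -0.55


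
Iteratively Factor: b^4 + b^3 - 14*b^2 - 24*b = (b - 4)*(b^3 + 5*b^2 + 6*b) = (b - 4)*(b + 2)*(b^2 + 3*b) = (b - 4)*(b + 2)*(b + 3)*(b)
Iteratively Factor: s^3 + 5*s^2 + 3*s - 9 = (s + 3)*(s^2 + 2*s - 3) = (s - 1)*(s + 3)*(s + 3)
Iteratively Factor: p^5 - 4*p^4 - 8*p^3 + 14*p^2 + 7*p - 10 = (p - 1)*(p^4 - 3*p^3 - 11*p^2 + 3*p + 10) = (p - 1)*(p + 1)*(p^3 - 4*p^2 - 7*p + 10) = (p - 5)*(p - 1)*(p + 1)*(p^2 + p - 2) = (p - 5)*(p - 1)*(p + 1)*(p + 2)*(p - 1)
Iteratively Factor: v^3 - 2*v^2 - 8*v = (v)*(v^2 - 2*v - 8) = v*(v + 2)*(v - 4)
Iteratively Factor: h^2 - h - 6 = (h - 3)*(h + 2)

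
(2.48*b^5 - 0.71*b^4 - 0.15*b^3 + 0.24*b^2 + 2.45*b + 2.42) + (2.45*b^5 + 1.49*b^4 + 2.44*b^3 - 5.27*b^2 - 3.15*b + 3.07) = 4.93*b^5 + 0.78*b^4 + 2.29*b^3 - 5.03*b^2 - 0.7*b + 5.49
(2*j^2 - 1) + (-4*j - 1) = 2*j^2 - 4*j - 2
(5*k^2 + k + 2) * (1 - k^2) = -5*k^4 - k^3 + 3*k^2 + k + 2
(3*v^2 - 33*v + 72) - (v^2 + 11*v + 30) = 2*v^2 - 44*v + 42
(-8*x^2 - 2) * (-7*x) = 56*x^3 + 14*x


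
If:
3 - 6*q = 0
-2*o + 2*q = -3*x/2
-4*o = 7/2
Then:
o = -7/8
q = 1/2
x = -11/6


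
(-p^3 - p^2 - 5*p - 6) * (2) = -2*p^3 - 2*p^2 - 10*p - 12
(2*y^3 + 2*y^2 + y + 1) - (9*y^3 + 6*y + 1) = -7*y^3 + 2*y^2 - 5*y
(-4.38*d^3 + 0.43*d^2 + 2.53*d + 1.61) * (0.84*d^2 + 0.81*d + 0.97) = -3.6792*d^5 - 3.1866*d^4 - 1.7751*d^3 + 3.8188*d^2 + 3.7582*d + 1.5617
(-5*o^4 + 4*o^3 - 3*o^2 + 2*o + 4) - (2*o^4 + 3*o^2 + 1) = -7*o^4 + 4*o^3 - 6*o^2 + 2*o + 3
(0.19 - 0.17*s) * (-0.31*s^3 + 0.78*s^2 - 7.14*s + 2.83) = 0.0527*s^4 - 0.1915*s^3 + 1.362*s^2 - 1.8377*s + 0.5377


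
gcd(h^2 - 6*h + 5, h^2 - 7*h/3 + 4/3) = h - 1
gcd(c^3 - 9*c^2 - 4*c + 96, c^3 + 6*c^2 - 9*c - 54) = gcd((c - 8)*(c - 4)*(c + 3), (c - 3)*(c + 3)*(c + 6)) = c + 3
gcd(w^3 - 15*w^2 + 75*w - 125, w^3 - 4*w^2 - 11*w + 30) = w - 5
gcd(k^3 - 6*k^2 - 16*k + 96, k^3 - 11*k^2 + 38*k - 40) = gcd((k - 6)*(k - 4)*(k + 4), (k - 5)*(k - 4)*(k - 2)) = k - 4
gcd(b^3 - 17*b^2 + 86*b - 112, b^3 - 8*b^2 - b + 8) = b - 8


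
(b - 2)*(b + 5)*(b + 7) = b^3 + 10*b^2 + 11*b - 70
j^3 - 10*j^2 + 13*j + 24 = (j - 8)*(j - 3)*(j + 1)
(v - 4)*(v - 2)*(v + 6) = v^3 - 28*v + 48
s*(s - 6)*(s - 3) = s^3 - 9*s^2 + 18*s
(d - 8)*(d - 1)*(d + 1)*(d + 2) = d^4 - 6*d^3 - 17*d^2 + 6*d + 16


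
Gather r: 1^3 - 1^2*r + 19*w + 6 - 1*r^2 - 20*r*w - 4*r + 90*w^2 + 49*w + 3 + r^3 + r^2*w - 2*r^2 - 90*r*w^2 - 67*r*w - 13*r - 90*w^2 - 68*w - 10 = r^3 + r^2*(w - 3) + r*(-90*w^2 - 87*w - 18)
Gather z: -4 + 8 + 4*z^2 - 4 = 4*z^2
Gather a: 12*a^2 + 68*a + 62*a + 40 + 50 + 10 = 12*a^2 + 130*a + 100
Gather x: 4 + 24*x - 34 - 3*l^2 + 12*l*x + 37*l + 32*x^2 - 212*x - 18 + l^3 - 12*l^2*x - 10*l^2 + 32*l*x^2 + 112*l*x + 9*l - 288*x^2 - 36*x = l^3 - 13*l^2 + 46*l + x^2*(32*l - 256) + x*(-12*l^2 + 124*l - 224) - 48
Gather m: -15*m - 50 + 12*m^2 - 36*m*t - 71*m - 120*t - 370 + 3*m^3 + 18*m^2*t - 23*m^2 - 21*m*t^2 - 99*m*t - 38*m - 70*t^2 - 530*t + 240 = 3*m^3 + m^2*(18*t - 11) + m*(-21*t^2 - 135*t - 124) - 70*t^2 - 650*t - 180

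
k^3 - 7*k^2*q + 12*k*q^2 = k*(k - 4*q)*(k - 3*q)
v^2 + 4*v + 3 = (v + 1)*(v + 3)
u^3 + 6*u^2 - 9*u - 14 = (u - 2)*(u + 1)*(u + 7)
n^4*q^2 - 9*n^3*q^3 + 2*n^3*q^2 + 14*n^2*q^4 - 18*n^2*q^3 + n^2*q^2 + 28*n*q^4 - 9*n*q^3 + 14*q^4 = (n - 7*q)*(n - 2*q)*(n*q + q)^2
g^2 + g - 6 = (g - 2)*(g + 3)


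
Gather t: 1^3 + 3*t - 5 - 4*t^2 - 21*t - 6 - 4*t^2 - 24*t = -8*t^2 - 42*t - 10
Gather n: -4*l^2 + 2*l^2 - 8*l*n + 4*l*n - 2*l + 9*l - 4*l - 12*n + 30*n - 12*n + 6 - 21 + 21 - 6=-2*l^2 + 3*l + n*(6 - 4*l)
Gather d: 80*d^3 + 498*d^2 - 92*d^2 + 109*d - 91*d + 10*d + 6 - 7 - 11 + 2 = 80*d^3 + 406*d^2 + 28*d - 10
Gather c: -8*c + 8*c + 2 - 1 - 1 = 0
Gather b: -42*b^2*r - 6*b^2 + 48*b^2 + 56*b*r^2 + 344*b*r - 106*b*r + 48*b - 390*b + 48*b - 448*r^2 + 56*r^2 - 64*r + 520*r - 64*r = b^2*(42 - 42*r) + b*(56*r^2 + 238*r - 294) - 392*r^2 + 392*r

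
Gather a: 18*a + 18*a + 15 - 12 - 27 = 36*a - 24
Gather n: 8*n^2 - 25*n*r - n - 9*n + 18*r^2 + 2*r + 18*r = 8*n^2 + n*(-25*r - 10) + 18*r^2 + 20*r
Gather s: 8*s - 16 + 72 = 8*s + 56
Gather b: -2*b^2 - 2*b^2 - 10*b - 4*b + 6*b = -4*b^2 - 8*b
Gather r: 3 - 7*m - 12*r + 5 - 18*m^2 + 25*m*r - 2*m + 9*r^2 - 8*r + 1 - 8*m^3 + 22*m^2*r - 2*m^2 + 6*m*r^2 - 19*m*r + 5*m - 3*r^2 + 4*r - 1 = -8*m^3 - 20*m^2 - 4*m + r^2*(6*m + 6) + r*(22*m^2 + 6*m - 16) + 8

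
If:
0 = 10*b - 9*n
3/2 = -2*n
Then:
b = -27/40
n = -3/4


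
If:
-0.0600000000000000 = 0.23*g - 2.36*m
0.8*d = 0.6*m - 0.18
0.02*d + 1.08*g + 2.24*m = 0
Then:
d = -0.21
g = -0.04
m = 0.02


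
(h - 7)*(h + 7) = h^2 - 49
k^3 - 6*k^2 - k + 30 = (k - 5)*(k - 3)*(k + 2)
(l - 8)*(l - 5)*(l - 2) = l^3 - 15*l^2 + 66*l - 80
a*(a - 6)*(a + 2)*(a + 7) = a^4 + 3*a^3 - 40*a^2 - 84*a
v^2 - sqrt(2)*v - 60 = (v - 6*sqrt(2))*(v + 5*sqrt(2))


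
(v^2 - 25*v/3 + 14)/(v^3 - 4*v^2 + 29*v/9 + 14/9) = 3*(v - 6)/(3*v^2 - 5*v - 2)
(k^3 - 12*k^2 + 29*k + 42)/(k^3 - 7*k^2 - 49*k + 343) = (k^2 - 5*k - 6)/(k^2 - 49)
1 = 1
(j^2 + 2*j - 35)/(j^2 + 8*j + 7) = (j - 5)/(j + 1)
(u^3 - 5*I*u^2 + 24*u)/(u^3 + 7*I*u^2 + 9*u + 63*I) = u*(u - 8*I)/(u^2 + 4*I*u + 21)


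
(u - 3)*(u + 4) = u^2 + u - 12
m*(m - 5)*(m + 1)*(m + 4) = m^4 - 21*m^2 - 20*m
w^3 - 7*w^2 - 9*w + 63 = (w - 7)*(w - 3)*(w + 3)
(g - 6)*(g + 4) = g^2 - 2*g - 24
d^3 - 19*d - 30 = (d - 5)*(d + 2)*(d + 3)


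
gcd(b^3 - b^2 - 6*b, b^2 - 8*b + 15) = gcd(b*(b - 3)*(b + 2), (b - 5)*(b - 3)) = b - 3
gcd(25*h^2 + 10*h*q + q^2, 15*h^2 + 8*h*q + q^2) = 5*h + q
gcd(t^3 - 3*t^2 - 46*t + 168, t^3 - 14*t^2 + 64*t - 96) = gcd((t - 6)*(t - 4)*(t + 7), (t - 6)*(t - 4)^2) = t^2 - 10*t + 24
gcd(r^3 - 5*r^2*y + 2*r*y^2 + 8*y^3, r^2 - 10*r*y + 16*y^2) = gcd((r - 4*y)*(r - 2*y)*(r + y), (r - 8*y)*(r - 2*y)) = -r + 2*y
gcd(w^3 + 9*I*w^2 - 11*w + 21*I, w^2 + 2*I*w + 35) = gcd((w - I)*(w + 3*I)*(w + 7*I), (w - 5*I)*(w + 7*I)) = w + 7*I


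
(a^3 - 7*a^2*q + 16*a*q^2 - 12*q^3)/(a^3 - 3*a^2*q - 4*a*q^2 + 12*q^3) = (a - 2*q)/(a + 2*q)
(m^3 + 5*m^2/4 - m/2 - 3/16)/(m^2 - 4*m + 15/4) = (16*m^3 + 20*m^2 - 8*m - 3)/(4*(4*m^2 - 16*m + 15))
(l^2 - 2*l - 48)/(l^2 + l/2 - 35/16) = 16*(l^2 - 2*l - 48)/(16*l^2 + 8*l - 35)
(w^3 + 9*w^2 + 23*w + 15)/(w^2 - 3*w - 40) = (w^2 + 4*w + 3)/(w - 8)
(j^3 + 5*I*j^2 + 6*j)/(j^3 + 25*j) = (j^2 + 5*I*j + 6)/(j^2 + 25)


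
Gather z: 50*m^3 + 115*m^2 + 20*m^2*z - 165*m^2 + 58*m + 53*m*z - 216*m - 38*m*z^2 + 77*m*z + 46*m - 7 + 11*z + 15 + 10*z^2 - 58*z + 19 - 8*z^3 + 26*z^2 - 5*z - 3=50*m^3 - 50*m^2 - 112*m - 8*z^3 + z^2*(36 - 38*m) + z*(20*m^2 + 130*m - 52) + 24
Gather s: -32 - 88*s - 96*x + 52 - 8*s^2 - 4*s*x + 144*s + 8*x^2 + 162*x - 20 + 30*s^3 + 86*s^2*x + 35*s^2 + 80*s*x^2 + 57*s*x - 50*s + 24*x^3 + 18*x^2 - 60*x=30*s^3 + s^2*(86*x + 27) + s*(80*x^2 + 53*x + 6) + 24*x^3 + 26*x^2 + 6*x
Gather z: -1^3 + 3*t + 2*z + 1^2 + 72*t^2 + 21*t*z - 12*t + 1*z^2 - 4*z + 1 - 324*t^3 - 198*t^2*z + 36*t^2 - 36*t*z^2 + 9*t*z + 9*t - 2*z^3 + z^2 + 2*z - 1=-324*t^3 + 108*t^2 - 2*z^3 + z^2*(2 - 36*t) + z*(-198*t^2 + 30*t)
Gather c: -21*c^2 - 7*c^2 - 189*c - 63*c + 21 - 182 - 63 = -28*c^2 - 252*c - 224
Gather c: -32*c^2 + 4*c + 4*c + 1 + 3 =-32*c^2 + 8*c + 4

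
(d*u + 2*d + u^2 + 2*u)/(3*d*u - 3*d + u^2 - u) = (d*u + 2*d + u^2 + 2*u)/(3*d*u - 3*d + u^2 - u)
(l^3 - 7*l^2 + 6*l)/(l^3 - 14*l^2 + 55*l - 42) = l/(l - 7)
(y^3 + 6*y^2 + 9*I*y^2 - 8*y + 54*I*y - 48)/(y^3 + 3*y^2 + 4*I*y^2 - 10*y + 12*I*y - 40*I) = (y^3 + y^2*(6 + 9*I) + y*(-8 + 54*I) - 48)/(y^3 + y^2*(3 + 4*I) + y*(-10 + 12*I) - 40*I)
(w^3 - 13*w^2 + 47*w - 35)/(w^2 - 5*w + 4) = (w^2 - 12*w + 35)/(w - 4)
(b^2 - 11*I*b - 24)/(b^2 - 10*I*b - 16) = (b - 3*I)/(b - 2*I)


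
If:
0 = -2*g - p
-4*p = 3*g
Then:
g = 0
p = 0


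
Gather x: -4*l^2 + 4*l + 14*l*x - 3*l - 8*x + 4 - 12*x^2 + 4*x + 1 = -4*l^2 + l - 12*x^2 + x*(14*l - 4) + 5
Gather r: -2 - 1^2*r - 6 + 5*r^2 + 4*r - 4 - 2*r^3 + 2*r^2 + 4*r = -2*r^3 + 7*r^2 + 7*r - 12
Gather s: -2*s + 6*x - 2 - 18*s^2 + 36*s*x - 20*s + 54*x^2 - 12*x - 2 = -18*s^2 + s*(36*x - 22) + 54*x^2 - 6*x - 4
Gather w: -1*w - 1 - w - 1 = -2*w - 2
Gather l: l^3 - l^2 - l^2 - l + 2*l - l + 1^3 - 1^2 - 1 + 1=l^3 - 2*l^2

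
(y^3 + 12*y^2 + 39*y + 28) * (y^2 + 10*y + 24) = y^5 + 22*y^4 + 183*y^3 + 706*y^2 + 1216*y + 672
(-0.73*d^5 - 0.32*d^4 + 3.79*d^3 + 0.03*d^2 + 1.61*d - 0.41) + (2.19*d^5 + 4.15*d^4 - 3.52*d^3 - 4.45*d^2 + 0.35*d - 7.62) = 1.46*d^5 + 3.83*d^4 + 0.27*d^3 - 4.42*d^2 + 1.96*d - 8.03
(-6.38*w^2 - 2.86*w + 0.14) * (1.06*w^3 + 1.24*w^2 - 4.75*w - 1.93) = -6.7628*w^5 - 10.9428*w^4 + 26.907*w^3 + 26.072*w^2 + 4.8548*w - 0.2702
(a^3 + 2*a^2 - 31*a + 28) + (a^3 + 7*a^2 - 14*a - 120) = 2*a^3 + 9*a^2 - 45*a - 92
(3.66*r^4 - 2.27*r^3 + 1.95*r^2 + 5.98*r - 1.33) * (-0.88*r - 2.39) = -3.2208*r^5 - 6.7498*r^4 + 3.7093*r^3 - 9.9229*r^2 - 13.1218*r + 3.1787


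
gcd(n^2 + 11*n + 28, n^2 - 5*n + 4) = 1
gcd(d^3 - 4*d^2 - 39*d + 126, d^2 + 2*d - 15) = d - 3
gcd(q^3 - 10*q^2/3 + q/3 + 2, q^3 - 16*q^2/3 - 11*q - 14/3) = q + 2/3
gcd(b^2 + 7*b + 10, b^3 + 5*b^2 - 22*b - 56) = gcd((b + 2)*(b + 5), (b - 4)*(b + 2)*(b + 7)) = b + 2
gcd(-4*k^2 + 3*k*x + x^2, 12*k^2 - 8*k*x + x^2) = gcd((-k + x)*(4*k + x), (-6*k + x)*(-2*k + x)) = 1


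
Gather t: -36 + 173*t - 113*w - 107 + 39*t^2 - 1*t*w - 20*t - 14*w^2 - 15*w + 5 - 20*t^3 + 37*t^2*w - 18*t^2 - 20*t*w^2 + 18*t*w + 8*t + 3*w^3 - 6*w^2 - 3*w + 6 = -20*t^3 + t^2*(37*w + 21) + t*(-20*w^2 + 17*w + 161) + 3*w^3 - 20*w^2 - 131*w - 132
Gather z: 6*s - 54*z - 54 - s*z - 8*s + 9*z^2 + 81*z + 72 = -2*s + 9*z^2 + z*(27 - s) + 18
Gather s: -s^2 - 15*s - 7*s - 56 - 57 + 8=-s^2 - 22*s - 105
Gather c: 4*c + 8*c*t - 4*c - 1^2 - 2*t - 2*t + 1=8*c*t - 4*t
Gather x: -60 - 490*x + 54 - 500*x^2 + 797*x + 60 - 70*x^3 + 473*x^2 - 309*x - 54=-70*x^3 - 27*x^2 - 2*x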